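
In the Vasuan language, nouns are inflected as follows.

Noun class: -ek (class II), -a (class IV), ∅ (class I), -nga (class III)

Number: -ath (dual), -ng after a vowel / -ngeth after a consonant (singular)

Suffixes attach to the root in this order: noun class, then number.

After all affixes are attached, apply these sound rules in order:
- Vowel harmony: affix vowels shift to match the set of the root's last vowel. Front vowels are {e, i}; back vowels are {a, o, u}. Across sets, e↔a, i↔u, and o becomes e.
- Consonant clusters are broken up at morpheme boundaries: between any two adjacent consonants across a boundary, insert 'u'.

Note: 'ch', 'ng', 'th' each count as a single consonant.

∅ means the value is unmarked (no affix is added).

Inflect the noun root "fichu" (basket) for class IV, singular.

Attach noun class class IV -a → fichua.
Attach number singular -ng (after vowel 'a') → fichuang.
Vowel harmony: no change.
Epenthesis: no change.

fichuang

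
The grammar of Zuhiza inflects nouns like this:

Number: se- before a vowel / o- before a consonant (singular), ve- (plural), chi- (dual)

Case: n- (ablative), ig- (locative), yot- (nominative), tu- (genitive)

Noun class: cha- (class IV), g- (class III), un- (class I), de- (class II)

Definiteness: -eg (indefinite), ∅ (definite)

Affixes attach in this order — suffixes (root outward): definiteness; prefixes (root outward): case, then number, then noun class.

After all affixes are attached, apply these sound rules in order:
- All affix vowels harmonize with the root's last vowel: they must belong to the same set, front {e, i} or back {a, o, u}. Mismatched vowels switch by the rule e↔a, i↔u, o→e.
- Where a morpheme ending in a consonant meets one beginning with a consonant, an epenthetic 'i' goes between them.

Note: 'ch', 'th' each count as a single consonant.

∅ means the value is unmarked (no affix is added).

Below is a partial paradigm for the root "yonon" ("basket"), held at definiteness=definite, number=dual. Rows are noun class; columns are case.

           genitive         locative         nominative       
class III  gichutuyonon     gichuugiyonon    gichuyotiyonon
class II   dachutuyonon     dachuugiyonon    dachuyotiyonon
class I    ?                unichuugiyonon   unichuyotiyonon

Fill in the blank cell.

unichutuyonon

definiteness = definite: zero marking, form stays yonon.
Attach case genitive tu- → tuyonon.
Attach number dual chi- → chituyonon.
Attach noun class class I un- → unchituyonon.
Apply vowel harmony: unchituyonon → unchutuyonon.
Apply epenthesis: unchutuyonon → unichutuyonon.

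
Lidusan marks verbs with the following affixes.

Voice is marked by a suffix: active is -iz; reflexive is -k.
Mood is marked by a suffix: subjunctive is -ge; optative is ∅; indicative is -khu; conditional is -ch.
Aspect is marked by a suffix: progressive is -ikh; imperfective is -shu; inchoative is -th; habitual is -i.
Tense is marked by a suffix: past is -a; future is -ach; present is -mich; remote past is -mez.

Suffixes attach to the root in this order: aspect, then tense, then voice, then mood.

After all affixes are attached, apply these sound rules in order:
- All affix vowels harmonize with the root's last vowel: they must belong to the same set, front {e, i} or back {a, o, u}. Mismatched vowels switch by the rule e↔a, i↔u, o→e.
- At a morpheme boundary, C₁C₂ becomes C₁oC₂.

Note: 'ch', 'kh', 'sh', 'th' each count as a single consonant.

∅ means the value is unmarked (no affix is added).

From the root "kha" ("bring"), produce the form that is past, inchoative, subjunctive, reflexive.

khathakoga

Attach aspect inchoative -th → khath.
Attach tense past -a → khatha.
Attach voice reflexive -k → khathak.
Attach mood subjunctive -ge → khathakge.
Apply vowel harmony: khathakge → khathakga.
Apply epenthesis: khathakga → khathakoga.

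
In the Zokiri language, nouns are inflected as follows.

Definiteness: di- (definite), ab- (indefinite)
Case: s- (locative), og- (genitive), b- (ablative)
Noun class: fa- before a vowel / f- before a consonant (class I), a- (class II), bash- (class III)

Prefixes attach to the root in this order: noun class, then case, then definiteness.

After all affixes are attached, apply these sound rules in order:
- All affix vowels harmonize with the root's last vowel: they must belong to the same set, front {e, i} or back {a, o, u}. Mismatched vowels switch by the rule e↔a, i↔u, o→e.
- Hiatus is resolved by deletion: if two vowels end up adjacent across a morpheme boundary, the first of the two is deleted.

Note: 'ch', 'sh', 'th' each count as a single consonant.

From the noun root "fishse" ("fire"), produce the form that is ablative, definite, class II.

dibefishse

Attach noun class class II a- → afishse.
Attach case ablative b- → bafishse.
Attach definiteness definite di- → dibafishse.
Apply vowel harmony: dibafishse → dibefishse.
Vowel deletion: no change.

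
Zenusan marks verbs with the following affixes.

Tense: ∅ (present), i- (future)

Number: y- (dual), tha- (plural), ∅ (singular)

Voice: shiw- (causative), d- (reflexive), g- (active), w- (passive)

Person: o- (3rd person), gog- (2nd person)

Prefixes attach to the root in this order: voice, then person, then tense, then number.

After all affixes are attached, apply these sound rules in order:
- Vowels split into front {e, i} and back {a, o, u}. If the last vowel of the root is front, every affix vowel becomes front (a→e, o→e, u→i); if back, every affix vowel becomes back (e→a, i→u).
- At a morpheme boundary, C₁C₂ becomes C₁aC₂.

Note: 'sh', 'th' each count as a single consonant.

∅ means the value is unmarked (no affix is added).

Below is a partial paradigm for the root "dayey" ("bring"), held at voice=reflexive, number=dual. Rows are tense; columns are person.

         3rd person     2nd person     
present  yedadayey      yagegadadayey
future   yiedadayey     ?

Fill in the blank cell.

yigegadadayey

Attach voice reflexive d- → ddayey.
Attach person 2nd person gog- → gogddayey.
Attach tense future i- → igogddayey.
Attach number dual y- → yigogddayey.
Apply vowel harmony: yigogddayey → yigegddayey.
Apply epenthesis: yigegddayey → yigegadadayey.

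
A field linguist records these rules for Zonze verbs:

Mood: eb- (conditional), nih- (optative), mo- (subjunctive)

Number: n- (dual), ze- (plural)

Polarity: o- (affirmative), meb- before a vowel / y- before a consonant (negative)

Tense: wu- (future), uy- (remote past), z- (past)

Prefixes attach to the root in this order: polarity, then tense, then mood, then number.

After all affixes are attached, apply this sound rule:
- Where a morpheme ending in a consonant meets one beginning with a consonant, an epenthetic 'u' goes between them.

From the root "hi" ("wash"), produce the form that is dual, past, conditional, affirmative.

nebuzohi

Attach polarity affirmative o- → ohi.
Attach tense past z- → zohi.
Attach mood conditional eb- → ebzohi.
Attach number dual n- → nebzohi.
Apply epenthesis: nebzohi → nebuzohi.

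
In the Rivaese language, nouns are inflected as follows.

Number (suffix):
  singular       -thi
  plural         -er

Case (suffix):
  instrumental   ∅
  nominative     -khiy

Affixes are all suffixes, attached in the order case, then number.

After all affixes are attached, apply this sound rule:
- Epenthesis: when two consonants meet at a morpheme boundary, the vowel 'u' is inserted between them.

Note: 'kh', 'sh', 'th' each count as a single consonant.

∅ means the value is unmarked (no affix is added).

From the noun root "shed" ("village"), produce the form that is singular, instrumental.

sheduthi

case = instrumental: zero marking, form stays shed.
Attach number singular -thi → shedthi.
Apply epenthesis: shedthi → sheduthi.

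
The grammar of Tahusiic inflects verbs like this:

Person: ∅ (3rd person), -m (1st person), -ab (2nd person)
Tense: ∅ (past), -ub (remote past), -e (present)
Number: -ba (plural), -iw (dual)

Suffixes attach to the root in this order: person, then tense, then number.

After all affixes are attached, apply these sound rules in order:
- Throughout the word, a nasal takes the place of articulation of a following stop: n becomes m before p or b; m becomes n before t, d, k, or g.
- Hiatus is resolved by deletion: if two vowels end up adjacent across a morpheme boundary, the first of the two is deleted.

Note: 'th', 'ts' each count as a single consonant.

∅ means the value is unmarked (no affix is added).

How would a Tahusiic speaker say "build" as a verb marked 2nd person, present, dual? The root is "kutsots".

kutsotsabiw

Attach person 2nd person -ab → kutsotsab.
Attach tense present -e → kutsotsabe.
Attach number dual -iw → kutsotsabeiw.
Nasal assimilation: no change.
Apply vowel deletion: kutsotsabeiw → kutsotsabiw.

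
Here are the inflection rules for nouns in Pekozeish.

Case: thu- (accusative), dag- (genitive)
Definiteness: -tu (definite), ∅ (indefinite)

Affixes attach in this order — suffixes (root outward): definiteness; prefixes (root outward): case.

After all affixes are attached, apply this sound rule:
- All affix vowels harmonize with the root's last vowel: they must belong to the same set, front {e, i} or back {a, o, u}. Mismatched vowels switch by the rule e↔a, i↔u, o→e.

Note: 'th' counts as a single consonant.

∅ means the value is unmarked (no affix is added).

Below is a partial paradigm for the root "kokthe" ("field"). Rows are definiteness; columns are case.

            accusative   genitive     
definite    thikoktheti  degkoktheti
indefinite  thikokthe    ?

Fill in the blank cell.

Attach case genitive dag- → dagkokthe.
definiteness = indefinite: zero marking, form stays dagkokthe.
Apply vowel harmony: dagkokthe → degkokthe.

degkokthe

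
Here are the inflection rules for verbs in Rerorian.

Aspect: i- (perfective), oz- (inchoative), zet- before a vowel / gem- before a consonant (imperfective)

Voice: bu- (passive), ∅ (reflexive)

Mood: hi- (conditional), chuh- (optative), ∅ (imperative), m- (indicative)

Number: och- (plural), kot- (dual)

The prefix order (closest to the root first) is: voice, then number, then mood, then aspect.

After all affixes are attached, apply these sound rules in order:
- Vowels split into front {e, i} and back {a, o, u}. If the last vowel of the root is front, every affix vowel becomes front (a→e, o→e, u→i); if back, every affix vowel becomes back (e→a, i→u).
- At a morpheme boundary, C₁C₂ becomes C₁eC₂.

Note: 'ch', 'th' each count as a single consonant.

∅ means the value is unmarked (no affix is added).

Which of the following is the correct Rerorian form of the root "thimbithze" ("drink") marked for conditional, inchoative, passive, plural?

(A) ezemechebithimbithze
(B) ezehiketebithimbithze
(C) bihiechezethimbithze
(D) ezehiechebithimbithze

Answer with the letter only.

Attach voice passive bu- → buthimbithze.
Attach number plural och- → ochbuthimbithze.
Attach mood conditional hi- → hiochbuthimbithze.
Attach aspect inchoative oz- → ozhiochbuthimbithze.
Apply vowel harmony: ozhiochbuthimbithze → ezhiechbithimbithze.
Apply epenthesis: ezhiechbithimbithze → ezehiechebithimbithze.
So the correct form is ezehiechebithimbithze, option (D).
(A) ezemechebithimbithze is wrong: it uses indicative instead of conditional for mood.
(B) ezehiketebithimbithze is wrong: it uses dual instead of plural for number.
(C) bihiechezethimbithze is wrong: it has the affixes in the wrong order.

D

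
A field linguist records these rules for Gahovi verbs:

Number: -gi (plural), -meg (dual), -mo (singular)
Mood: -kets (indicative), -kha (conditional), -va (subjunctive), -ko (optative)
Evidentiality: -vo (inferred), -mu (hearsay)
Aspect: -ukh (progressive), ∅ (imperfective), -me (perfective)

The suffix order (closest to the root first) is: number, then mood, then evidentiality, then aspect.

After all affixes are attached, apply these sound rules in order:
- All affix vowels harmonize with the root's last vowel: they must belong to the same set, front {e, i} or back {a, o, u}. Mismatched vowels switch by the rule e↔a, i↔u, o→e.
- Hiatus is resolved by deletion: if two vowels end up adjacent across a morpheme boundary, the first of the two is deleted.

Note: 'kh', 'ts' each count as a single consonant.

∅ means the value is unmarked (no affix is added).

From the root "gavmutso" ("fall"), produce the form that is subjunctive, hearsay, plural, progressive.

Attach number plural -gi → gavmutsogi.
Attach mood subjunctive -va → gavmutsogiva.
Attach evidentiality hearsay -mu → gavmutsogivamu.
Attach aspect progressive -ukh → gavmutsogivamuukh.
Apply vowel harmony: gavmutsogivamuukh → gavmutsoguvamuukh.
Apply vowel deletion: gavmutsoguvamuukh → gavmutsoguvamukh.

gavmutsoguvamukh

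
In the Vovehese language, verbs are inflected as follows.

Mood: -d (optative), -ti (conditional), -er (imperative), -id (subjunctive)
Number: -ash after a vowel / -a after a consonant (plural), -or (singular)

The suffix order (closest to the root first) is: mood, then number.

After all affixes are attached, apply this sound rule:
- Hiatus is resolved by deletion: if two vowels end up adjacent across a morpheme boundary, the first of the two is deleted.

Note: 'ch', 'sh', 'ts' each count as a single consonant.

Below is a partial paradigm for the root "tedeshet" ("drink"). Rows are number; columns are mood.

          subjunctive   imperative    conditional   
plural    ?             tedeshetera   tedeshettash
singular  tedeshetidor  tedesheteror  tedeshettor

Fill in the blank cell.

tedeshetida

Attach mood subjunctive -id → tedeshetid.
Attach number plural -a (after consonant 'd') → tedeshetida.
Vowel deletion: no change.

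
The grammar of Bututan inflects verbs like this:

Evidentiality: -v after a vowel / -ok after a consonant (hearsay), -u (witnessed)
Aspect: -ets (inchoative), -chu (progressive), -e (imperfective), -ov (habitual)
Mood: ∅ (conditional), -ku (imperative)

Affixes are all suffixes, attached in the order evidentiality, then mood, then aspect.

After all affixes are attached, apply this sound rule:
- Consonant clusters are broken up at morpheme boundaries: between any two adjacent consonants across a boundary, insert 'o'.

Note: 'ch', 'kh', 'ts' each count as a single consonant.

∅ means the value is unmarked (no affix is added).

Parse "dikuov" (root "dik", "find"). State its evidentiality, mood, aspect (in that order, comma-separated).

Segment: dik-u-ov.
evidentiality: -u → witnessed.
mood: ∅ → conditional.
aspect: -ov → habitual.

witnessed, conditional, habitual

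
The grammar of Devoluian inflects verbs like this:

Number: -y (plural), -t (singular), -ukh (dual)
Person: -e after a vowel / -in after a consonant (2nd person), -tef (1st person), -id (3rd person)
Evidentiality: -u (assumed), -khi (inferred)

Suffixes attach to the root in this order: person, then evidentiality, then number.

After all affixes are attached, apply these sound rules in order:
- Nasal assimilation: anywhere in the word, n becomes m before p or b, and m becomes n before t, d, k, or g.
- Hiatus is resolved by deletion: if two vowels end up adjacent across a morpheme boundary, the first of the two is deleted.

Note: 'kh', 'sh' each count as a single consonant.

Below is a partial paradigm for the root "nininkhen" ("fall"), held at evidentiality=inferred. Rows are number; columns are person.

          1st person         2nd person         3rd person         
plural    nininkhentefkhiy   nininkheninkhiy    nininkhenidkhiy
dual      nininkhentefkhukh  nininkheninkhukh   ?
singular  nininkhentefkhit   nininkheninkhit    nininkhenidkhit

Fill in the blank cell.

nininkhenidkhukh

Attach person 3rd person -id → nininkhenid.
Attach evidentiality inferred -khi → nininkhenidkhi.
Attach number dual -ukh → nininkhenidkhiukh.
Nasal assimilation: no change.
Apply vowel deletion: nininkhenidkhiukh → nininkhenidkhukh.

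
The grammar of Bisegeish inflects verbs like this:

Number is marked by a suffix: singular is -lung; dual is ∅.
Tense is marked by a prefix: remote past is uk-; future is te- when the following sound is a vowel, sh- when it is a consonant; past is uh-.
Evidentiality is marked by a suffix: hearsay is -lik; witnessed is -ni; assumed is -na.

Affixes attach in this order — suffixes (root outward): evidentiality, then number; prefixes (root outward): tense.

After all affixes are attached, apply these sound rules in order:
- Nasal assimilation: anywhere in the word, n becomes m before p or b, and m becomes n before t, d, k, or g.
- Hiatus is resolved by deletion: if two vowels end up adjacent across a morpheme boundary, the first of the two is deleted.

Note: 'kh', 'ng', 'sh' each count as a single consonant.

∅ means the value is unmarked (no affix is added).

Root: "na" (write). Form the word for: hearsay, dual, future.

shnalik

Attach evidentiality hearsay -lik → nalik.
number = dual: zero marking, form stays nalik.
Attach tense future sh- (before consonant 'n') → shnalik.
Nasal assimilation: no change.
Vowel deletion: no change.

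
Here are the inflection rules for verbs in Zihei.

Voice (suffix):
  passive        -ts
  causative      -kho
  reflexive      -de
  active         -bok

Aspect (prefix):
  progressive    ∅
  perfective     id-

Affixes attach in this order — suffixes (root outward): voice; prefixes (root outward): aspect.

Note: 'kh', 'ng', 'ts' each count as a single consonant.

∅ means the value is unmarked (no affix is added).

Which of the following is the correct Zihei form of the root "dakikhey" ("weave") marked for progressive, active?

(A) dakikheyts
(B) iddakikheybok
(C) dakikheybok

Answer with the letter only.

C

Attach voice active -bok → dakikheybok.
aspect = progressive: zero marking, form stays dakikheybok.
So the correct form is dakikheybok, option (C).
(A) dakikheyts is wrong: it uses passive instead of active for voice.
(B) iddakikheybok is wrong: it uses perfective instead of progressive for aspect.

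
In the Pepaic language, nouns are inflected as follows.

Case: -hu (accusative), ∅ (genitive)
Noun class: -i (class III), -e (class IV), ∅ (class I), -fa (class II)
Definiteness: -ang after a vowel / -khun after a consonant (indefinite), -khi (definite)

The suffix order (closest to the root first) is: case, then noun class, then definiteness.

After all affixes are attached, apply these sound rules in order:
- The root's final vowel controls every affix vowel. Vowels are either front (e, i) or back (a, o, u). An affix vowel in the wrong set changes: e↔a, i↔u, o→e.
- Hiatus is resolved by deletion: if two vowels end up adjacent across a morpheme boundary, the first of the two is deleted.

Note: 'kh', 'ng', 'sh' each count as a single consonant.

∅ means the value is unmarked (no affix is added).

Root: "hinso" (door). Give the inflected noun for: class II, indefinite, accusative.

Attach case accusative -hu → hinsohu.
Attach noun class class II -fa → hinsohufa.
Attach definiteness indefinite -ang (after vowel 'a') → hinsohufaang.
Vowel harmony: no change.
Apply vowel deletion: hinsohufaang → hinsohufang.

hinsohufang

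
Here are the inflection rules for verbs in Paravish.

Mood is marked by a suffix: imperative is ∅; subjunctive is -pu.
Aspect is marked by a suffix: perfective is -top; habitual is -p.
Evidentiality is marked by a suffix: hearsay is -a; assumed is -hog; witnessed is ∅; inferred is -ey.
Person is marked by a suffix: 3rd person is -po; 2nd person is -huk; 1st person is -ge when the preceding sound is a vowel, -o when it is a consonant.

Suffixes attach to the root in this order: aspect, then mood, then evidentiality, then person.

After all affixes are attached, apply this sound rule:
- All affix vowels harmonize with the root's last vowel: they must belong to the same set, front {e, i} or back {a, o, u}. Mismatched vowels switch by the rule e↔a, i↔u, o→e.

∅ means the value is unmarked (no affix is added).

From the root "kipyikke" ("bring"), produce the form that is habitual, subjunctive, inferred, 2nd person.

kipyikkeppieyhik

Attach aspect habitual -p → kipyikkep.
Attach mood subjunctive -pu → kipyikkeppu.
Attach evidentiality inferred -ey → kipyikkeppuey.
Attach person 2nd person -huk → kipyikkeppueyhuk.
Apply vowel harmony: kipyikkeppueyhuk → kipyikkeppieyhik.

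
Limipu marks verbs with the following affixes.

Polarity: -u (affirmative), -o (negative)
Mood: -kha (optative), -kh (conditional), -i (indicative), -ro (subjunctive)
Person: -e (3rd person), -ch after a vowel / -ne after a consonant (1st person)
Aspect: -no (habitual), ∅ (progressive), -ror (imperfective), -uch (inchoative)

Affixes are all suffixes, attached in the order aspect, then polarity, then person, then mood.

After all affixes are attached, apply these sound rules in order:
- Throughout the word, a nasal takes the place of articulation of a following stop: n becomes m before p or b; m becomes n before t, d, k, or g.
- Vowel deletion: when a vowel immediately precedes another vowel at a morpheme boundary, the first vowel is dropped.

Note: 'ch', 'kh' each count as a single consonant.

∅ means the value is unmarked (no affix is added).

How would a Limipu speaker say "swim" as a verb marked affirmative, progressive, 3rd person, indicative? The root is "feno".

feni

aspect = progressive: zero marking, form stays feno.
Attach polarity affirmative -u → fenou.
Attach person 3rd person -e → fenoue.
Attach mood indicative -i → fenouei.
Nasal assimilation: no change.
Apply vowel deletion: fenouei → feni.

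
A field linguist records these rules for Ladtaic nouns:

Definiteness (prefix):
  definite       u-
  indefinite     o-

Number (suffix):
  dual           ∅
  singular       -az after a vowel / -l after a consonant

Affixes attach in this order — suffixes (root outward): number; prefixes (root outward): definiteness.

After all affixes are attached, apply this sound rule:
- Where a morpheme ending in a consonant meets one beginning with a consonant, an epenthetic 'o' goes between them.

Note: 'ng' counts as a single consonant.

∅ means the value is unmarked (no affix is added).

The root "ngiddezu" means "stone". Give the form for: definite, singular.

ungiddezuaz

Attach definiteness definite u- → ungiddezu.
Attach number singular -az (after vowel 'u') → ungiddezuaz.
Epenthesis: no change.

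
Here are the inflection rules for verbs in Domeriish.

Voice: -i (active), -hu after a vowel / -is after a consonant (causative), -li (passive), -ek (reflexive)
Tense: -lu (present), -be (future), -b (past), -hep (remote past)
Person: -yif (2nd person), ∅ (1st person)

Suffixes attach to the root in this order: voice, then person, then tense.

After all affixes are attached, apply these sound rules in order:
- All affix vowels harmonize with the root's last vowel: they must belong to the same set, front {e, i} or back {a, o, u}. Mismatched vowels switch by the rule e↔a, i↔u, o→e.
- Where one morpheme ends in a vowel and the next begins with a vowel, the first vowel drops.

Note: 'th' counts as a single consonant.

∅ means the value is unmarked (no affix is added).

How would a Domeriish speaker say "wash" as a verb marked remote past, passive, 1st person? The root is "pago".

pagoluhap

Attach voice passive -li → pagoli.
person = 1st person: zero marking, form stays pagoli.
Attach tense remote past -hep → pagolihep.
Apply vowel harmony: pagolihep → pagoluhap.
Vowel deletion: no change.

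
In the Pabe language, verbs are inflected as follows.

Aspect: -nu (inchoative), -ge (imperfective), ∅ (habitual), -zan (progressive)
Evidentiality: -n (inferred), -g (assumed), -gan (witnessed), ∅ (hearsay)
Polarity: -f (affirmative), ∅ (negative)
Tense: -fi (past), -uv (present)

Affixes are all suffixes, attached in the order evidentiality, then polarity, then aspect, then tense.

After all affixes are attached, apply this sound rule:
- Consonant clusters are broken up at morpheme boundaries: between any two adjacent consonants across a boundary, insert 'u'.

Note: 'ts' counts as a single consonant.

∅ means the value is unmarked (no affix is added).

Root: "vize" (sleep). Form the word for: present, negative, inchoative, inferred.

vizenunuuv

Attach evidentiality inferred -n → vizen.
polarity = negative: zero marking, form stays vizen.
Attach aspect inchoative -nu → vizennu.
Attach tense present -uv → vizennuuv.
Apply epenthesis: vizennuuv → vizenunuuv.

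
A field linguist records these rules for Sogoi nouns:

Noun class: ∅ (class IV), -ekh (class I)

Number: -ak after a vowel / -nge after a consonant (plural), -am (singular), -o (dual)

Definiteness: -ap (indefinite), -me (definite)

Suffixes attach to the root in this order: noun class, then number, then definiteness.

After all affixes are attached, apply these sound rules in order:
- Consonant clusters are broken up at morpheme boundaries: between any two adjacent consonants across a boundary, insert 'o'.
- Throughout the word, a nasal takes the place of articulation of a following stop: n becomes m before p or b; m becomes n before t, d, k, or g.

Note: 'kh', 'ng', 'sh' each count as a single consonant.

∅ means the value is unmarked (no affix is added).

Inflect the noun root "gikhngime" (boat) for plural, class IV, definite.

noun class = class IV: zero marking, form stays gikhngime.
Attach number plural -ak (after vowel 'e') → gikhngimeak.
Attach definiteness definite -me → gikhngimeakme.
Apply epenthesis: gikhngimeakme → gikhngimeakome.
Nasal assimilation: no change.

gikhngimeakome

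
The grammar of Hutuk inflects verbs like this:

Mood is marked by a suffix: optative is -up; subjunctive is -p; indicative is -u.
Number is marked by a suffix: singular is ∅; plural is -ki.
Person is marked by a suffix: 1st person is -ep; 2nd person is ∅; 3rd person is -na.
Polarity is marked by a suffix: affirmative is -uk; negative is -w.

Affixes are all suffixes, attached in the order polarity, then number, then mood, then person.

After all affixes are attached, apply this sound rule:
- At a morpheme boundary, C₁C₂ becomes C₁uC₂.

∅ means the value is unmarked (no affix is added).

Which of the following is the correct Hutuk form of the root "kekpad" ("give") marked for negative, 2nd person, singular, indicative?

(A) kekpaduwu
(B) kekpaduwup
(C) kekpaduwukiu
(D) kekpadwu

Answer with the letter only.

Attach polarity negative -w → kekpadw.
number = singular: zero marking, form stays kekpadw.
Attach mood indicative -u → kekpadwu.
person = 2nd person: zero marking, form stays kekpadwu.
Apply epenthesis: kekpadwu → kekpaduwu.
So the correct form is kekpaduwu, option (A).
(D) kekpadwu is wrong: it fails to apply the sound rule(s).
(C) kekpaduwukiu is wrong: it uses plural instead of singular for number.
(B) kekpaduwup is wrong: it uses subjunctive instead of indicative for mood.

A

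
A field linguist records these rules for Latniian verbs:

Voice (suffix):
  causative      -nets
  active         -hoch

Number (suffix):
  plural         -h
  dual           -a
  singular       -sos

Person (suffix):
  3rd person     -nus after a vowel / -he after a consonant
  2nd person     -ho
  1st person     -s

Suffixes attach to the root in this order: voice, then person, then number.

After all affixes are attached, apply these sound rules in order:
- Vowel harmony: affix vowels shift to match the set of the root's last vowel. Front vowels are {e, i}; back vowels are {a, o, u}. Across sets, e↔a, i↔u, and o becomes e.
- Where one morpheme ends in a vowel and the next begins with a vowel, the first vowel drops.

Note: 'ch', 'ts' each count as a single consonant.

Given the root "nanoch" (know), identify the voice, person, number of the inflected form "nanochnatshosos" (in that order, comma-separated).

Segment: nanoch-nets-ho-sos.
voice: -nets → causative.
person: -ho → 2nd person.
number: -sos → singular.

causative, 2nd person, singular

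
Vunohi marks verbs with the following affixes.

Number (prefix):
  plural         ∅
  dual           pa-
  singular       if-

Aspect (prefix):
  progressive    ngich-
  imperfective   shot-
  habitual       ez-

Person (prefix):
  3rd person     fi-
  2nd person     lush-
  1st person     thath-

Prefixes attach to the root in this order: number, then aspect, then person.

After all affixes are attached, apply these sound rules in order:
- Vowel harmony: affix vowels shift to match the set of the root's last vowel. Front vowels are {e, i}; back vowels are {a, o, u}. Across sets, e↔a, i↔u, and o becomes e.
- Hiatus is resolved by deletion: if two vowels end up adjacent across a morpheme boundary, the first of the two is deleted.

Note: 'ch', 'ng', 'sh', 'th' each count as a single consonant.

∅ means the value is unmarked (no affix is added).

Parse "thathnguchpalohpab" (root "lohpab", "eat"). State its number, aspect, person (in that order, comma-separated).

dual, progressive, 1st person

Segment: thath-ngich-pa-lohpab.
number: pa- → dual.
aspect: ngich- → progressive.
person: thath- → 1st person.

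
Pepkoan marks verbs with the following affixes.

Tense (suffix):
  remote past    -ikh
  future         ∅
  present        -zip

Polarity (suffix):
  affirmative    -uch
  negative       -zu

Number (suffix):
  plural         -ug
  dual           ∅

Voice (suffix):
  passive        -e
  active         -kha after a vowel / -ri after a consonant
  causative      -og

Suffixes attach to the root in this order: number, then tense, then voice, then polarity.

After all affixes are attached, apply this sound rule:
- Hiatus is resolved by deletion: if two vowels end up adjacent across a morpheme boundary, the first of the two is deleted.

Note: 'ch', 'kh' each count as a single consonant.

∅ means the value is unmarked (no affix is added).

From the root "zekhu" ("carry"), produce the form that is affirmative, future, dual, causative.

zekhoguch

number = dual: zero marking, form stays zekhu.
tense = future: zero marking, form stays zekhu.
Attach voice causative -og → zekhuog.
Attach polarity affirmative -uch → zekhuoguch.
Apply vowel deletion: zekhuoguch → zekhoguch.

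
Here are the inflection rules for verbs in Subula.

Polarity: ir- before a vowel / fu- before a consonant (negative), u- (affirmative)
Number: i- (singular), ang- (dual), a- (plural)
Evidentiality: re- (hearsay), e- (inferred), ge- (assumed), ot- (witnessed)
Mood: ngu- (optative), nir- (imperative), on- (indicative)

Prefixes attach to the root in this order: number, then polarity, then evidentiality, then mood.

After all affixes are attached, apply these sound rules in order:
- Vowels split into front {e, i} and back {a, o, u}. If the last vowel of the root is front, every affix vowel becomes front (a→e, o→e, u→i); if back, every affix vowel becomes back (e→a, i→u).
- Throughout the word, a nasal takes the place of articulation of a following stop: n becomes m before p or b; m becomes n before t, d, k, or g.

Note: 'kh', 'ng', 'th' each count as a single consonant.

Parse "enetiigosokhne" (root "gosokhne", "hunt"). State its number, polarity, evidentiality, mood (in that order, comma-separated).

singular, affirmative, witnessed, indicative

Segment: on-ot-u-i-gosokhne.
number: i- → singular.
polarity: u- → affirmative.
evidentiality: ot- → witnessed.
mood: on- → indicative.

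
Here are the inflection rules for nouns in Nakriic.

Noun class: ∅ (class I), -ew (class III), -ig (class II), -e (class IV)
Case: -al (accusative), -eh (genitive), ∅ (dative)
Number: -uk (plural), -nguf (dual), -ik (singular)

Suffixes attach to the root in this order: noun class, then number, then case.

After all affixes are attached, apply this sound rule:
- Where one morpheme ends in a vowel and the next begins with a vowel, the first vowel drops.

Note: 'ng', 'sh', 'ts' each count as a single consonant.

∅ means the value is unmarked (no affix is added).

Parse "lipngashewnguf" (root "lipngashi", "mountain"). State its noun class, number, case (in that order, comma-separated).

Segment: lipngashi-ew-nguf.
noun class: -ew → class III.
number: -nguf → dual.
case: ∅ → dative.

class III, dual, dative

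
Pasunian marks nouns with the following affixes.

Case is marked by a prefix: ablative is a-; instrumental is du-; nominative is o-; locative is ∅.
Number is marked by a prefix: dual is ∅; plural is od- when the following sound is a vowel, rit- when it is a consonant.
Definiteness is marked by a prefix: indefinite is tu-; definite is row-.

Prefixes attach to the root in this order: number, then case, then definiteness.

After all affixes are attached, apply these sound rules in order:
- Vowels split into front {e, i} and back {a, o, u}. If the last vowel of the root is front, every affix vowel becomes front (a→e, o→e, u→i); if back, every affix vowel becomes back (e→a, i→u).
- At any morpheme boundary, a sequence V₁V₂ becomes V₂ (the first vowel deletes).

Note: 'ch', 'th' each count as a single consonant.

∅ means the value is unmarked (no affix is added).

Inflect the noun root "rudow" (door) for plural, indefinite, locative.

turutrudow

Attach number plural rit- (before consonant 'r') → ritrudow.
case = locative: zero marking, form stays ritrudow.
Attach definiteness indefinite tu- → turitrudow.
Apply vowel harmony: turitrudow → turutrudow.
Vowel deletion: no change.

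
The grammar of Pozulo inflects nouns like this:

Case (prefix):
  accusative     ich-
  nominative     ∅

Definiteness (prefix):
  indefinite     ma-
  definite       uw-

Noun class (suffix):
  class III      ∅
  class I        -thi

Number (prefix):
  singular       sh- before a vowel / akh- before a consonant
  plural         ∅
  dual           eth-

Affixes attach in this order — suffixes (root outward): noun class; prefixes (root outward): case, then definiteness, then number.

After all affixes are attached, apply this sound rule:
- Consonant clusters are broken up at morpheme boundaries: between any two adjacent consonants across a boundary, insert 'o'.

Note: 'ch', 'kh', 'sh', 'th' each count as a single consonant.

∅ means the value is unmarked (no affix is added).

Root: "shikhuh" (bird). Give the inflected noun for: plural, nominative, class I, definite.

uwoshikhuhothi

case = nominative: zero marking, form stays shikhuh.
Attach noun class class I -thi → shikhuhthi.
Attach definiteness definite uw- → uwshikhuhthi.
number = plural: zero marking, form stays uwshikhuhthi.
Apply epenthesis: uwshikhuhthi → uwoshikhuhothi.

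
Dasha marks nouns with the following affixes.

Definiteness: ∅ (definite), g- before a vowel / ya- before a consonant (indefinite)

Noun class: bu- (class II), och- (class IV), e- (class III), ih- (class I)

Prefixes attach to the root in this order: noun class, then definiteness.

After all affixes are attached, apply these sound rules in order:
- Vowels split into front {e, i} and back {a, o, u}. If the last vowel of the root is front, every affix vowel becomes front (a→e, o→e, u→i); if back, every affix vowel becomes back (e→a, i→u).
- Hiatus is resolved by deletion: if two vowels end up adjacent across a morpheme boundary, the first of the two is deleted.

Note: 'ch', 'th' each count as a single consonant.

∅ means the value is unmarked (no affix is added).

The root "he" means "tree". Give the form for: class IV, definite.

echhe

Attach noun class class IV och- → ochhe.
definiteness = definite: zero marking, form stays ochhe.
Apply vowel harmony: ochhe → echhe.
Vowel deletion: no change.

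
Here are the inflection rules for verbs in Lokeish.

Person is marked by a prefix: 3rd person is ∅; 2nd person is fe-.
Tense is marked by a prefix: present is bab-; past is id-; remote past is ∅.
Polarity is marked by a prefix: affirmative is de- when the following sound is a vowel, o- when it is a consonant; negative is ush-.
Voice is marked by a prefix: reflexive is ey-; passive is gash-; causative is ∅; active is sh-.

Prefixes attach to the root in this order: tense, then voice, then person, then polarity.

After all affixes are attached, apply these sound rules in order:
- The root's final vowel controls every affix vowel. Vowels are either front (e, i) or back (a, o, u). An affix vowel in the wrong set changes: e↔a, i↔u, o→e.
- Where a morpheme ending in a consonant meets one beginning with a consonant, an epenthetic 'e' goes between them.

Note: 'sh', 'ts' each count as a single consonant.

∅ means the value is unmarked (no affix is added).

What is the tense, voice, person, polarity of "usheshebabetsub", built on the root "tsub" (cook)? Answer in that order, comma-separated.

Segment: ush-sh-bab-tsub.
tense: bab- → present.
voice: sh- → active.
person: ∅ → 3rd person.
polarity: ush- → negative.

present, active, 3rd person, negative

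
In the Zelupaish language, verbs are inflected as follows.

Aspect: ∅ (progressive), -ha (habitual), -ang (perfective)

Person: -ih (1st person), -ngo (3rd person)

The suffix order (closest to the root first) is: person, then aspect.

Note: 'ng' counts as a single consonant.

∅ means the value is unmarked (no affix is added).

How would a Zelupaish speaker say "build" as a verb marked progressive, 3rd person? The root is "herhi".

herhingo

Attach person 3rd person -ngo → herhingo.
aspect = progressive: zero marking, form stays herhingo.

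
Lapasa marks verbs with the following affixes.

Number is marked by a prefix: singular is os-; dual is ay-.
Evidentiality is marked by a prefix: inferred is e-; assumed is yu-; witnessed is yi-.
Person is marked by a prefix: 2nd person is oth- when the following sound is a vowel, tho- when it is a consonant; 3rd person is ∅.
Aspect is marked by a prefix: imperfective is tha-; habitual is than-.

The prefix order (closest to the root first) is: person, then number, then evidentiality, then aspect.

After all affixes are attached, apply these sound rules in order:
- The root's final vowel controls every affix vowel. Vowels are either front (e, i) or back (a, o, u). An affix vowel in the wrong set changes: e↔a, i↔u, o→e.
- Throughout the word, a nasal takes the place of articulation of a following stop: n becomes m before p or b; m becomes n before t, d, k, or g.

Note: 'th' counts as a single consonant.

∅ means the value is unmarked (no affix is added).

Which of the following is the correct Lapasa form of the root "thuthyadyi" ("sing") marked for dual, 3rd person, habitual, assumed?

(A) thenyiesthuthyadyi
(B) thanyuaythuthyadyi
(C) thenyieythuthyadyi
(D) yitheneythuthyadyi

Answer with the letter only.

person = 3rd person: zero marking, form stays thuthyadyi.
Attach number dual ay- → aythuthyadyi.
Attach evidentiality assumed yu- → yuaythuthyadyi.
Attach aspect habitual than- → thanyuaythuthyadyi.
Apply vowel harmony: thanyuaythuthyadyi → thenyieythuthyadyi.
Nasal assimilation: no change.
So the correct form is thenyieythuthyadyi, option (C).
(D) yitheneythuthyadyi is wrong: it has the affixes in the wrong order.
(A) thenyiesthuthyadyi is wrong: it uses singular instead of dual for number.
(B) thanyuaythuthyadyi is wrong: it fails to apply the sound rule(s).

C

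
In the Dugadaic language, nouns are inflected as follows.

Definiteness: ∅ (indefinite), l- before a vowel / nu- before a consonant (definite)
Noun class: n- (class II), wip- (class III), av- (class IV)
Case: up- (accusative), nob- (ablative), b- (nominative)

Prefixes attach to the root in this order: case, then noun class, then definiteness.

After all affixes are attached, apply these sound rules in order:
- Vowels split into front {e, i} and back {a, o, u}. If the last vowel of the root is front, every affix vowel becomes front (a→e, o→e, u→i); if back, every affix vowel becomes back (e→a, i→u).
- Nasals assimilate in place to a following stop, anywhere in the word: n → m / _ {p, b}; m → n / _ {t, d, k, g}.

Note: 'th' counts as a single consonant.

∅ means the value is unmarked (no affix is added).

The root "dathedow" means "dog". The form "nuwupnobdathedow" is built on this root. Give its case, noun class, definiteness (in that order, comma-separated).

ablative, class III, definite

Segment: nu-wip-nob-dathedow.
case: nob- → ablative.
noun class: wip- → class III.
definiteness: l/nu- → definite.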